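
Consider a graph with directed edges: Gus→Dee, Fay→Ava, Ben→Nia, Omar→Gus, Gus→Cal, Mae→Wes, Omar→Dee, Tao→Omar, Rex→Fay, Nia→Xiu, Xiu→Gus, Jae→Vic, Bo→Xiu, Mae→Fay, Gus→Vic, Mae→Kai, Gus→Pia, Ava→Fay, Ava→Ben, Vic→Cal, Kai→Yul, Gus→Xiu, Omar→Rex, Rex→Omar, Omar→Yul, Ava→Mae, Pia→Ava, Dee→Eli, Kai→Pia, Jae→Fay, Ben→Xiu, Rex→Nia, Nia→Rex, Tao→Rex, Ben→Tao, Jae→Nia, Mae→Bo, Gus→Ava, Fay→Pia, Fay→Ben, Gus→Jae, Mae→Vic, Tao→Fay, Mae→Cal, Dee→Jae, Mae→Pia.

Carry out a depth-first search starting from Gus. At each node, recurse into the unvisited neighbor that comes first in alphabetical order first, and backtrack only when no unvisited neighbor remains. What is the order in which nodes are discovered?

Visit Gus
Gus → Ava
Ava → Ben
Ben → Nia
Nia → Rex
Rex → Fay
Fay → Pia
Rex → Omar
Omar → Dee
Dee → Eli
Dee → Jae
Jae → Vic
Vic → Cal
Omar → Yul
Nia → Xiu
Ben → Tao
Ava → Mae
Mae → Bo
Mae → Kai
Mae → Wes

Gus -> Ava -> Ben -> Nia -> Rex -> Fay -> Pia -> Omar -> Dee -> Eli -> Jae -> Vic -> Cal -> Yul -> Xiu -> Tao -> Mae -> Bo -> Kai -> Wes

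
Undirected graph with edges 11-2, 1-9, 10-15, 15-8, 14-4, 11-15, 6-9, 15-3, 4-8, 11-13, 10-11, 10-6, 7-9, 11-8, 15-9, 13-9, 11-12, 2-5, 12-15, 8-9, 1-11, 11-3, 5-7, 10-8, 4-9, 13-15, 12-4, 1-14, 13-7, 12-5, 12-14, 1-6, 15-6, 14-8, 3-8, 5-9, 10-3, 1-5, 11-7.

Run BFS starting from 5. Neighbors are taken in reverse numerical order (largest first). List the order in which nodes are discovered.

5 -> 12 -> 9 -> 7 -> 2 -> 1 -> 15 -> 14 -> 11 -> 4 -> 13 -> 8 -> 6 -> 10 -> 3

Visit 5; enqueue 12, 9, 7, 2, 1 → queue [12, 9, 7, 2, 1]
Visit 12; enqueue 15, 14, 11, 4 → queue [9, 7, 2, 1, 15, 14, 11, 4]
Visit 9; enqueue 13, 8, 6 → queue [7, 2, 1, 15, 14, 11, 4, 13, 8, 6]
Visit 7 → queue [2, 1, 15, 14, 11, 4, 13, 8, 6]
Visit 2 → queue [1, 15, 14, 11, 4, 13, 8, 6]
Visit 1 → queue [15, 14, 11, 4, 13, 8, 6]
Visit 15; enqueue 10, 3 → queue [14, 11, 4, 13, 8, 6, 10, 3]
Visit 14 → queue [11, 4, 13, 8, 6, 10, 3]
Visit 11 → queue [4, 13, 8, 6, 10, 3]
Visit 4 → queue [13, 8, 6, 10, 3]
Visit 13 → queue [8, 6, 10, 3]
Visit 8 → queue [6, 10, 3]
Visit 6 → queue [10, 3]
Visit 10 → queue [3]
Visit 3 → queue []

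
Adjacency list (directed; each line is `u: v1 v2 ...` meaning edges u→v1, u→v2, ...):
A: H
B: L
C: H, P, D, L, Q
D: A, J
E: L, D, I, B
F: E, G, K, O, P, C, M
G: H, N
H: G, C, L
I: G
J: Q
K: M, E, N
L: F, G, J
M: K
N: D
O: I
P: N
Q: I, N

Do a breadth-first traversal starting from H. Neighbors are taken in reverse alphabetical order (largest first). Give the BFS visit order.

H -> L -> G -> C -> J -> F -> N -> Q -> P -> D -> O -> M -> K -> E -> I -> A -> B

Visit H; enqueue L, G, C → queue [L, G, C]
Visit L; enqueue J, F → queue [G, C, J, F]
Visit G; enqueue N → queue [C, J, F, N]
Visit C; enqueue Q, P, D → queue [J, F, N, Q, P, D]
Visit J → queue [F, N, Q, P, D]
Visit F; enqueue O, M, K, E → queue [N, Q, P, D, O, M, K, E]
Visit N → queue [Q, P, D, O, M, K, E]
Visit Q; enqueue I → queue [P, D, O, M, K, E, I]
Visit P → queue [D, O, M, K, E, I]
Visit D; enqueue A → queue [O, M, K, E, I, A]
Visit O → queue [M, K, E, I, A]
Visit M → queue [K, E, I, A]
Visit K → queue [E, I, A]
Visit E; enqueue B → queue [I, A, B]
Visit I → queue [A, B]
Visit A → queue [B]
Visit B → queue []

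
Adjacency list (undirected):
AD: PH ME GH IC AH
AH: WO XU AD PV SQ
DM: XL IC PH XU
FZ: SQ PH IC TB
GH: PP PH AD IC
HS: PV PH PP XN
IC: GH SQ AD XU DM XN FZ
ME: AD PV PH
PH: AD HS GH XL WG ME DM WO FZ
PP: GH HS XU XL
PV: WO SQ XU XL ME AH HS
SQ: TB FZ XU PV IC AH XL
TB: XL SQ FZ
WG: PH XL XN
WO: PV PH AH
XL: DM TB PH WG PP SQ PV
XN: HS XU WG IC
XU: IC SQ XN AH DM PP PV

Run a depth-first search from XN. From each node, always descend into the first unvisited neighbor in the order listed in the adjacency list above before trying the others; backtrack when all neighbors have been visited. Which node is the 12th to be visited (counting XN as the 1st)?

Visit XN
XN → HS
HS → PV
PV → WO
WO → PH
PH → AD
AD → ME
AD → GH
GH → PP
PP → XU
XU → IC
IC → SQ
SQ → TB
TB → XL
XL → DM
XL → WG
TB → FZ
SQ → AH

Visit order: XN, HS, PV, WO, PH, AD, ME, GH, PP, XU, IC, SQ, TB, XL, DM, WG, FZ, AH

SQ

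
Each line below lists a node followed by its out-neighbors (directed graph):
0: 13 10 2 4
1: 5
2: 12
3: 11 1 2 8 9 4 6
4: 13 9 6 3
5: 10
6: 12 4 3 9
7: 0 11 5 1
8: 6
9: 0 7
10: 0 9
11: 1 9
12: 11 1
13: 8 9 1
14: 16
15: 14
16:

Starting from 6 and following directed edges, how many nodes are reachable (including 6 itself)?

14

BFS from 6 visits: 6, 12, 9, 4, 3, 11, 1, 7, 0, 13, 8, 2, 5, 10
Reachable nodes: 14 of 17 total.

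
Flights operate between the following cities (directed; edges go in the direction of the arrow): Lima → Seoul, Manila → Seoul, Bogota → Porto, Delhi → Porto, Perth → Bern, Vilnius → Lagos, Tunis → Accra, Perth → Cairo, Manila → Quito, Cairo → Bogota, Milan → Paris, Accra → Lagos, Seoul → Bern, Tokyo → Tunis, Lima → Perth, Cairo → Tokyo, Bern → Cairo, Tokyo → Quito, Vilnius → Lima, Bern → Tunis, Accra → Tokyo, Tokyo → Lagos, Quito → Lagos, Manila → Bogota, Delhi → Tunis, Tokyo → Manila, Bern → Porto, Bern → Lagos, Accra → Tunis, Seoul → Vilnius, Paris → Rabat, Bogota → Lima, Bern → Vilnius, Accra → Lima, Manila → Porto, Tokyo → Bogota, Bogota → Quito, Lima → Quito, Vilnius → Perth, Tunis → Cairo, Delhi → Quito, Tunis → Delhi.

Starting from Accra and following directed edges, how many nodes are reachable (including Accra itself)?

BFS from Accra visits: Accra, Lagos, Lima, Tokyo, Tunis, Perth, Quito, Seoul, Bogota, Manila, Cairo, Delhi, Bern, Vilnius, Porto
Reachable nodes: 15 of 18 total.

15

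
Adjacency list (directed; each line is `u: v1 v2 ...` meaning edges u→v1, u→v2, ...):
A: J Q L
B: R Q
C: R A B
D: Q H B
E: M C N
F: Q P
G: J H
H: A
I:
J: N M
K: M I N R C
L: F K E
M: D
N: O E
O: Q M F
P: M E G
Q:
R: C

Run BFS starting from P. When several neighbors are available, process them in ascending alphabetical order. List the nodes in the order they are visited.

Visit P; enqueue E, G, M → queue [E, G, M]
Visit E; enqueue C, N → queue [G, M, C, N]
Visit G; enqueue H, J → queue [M, C, N, H, J]
Visit M; enqueue D → queue [C, N, H, J, D]
Visit C; enqueue A, B, R → queue [N, H, J, D, A, B, R]
Visit N; enqueue O → queue [H, J, D, A, B, R, O]
Visit H → queue [J, D, A, B, R, O]
Visit J → queue [D, A, B, R, O]
Visit D; enqueue Q → queue [A, B, R, O, Q]
Visit A; enqueue L → queue [B, R, O, Q, L]
Visit B → queue [R, O, Q, L]
Visit R → queue [O, Q, L]
Visit O; enqueue F → queue [Q, L, F]
Visit Q → queue [L, F]
Visit L; enqueue K → queue [F, K]
Visit F → queue [K]
Visit K; enqueue I → queue [I]
Visit I → queue []

P, E, G, M, C, N, H, J, D, A, B, R, O, Q, L, F, K, I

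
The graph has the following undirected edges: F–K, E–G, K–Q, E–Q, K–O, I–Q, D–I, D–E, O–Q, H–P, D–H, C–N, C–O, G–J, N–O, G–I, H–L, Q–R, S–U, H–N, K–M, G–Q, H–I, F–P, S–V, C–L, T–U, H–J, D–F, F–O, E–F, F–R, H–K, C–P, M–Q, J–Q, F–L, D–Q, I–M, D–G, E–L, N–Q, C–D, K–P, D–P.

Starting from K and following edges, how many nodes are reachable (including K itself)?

BFS from K visits: K, Q, P, O, M, H, F, R, N, J, I, G, E, D, C, L
Reachable nodes: 16 of 20 total.

16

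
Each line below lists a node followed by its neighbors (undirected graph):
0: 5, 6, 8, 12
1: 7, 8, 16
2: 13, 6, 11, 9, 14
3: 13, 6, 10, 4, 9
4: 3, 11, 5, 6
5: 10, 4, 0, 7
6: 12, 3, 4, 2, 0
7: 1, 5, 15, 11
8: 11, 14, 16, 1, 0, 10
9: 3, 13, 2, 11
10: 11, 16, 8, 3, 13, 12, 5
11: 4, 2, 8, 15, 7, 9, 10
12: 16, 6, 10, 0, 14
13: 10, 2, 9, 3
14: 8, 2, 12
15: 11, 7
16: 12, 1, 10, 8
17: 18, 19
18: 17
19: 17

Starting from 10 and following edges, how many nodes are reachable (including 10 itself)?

17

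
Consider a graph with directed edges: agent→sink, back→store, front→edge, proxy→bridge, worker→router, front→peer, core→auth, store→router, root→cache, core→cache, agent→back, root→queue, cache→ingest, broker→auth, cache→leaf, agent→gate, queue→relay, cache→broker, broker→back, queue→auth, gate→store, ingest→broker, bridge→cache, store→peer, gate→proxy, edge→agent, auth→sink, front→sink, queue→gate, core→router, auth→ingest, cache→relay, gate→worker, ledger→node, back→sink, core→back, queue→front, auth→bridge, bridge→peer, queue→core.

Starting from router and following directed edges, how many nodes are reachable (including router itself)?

1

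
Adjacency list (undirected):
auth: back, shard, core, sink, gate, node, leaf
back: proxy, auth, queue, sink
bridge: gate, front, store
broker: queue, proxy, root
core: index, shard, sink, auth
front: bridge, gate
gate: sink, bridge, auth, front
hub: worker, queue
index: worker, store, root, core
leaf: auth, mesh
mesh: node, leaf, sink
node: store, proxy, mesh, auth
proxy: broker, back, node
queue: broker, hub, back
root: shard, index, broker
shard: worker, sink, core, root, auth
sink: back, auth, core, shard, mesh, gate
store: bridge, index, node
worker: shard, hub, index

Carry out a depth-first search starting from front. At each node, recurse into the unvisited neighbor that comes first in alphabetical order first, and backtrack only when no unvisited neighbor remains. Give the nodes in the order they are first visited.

Visit front
front → bridge
bridge → gate
gate → auth
auth → back
back → proxy
proxy → broker
broker → queue
queue → hub
hub → worker
worker → index
index → core
core → shard
shard → root
shard → sink
sink → mesh
mesh → leaf
mesh → node
node → store

front, bridge, gate, auth, back, proxy, broker, queue, hub, worker, index, core, shard, root, sink, mesh, leaf, node, store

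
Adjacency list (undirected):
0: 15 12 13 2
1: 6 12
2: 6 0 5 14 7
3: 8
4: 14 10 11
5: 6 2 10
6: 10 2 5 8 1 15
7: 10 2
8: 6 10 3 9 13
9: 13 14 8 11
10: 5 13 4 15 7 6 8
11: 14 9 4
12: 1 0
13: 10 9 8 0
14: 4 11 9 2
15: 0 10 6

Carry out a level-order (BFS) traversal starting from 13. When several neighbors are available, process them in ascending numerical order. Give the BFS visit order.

Visit 13; enqueue 0, 8, 9, 10 → queue [0, 8, 9, 10]
Visit 0; enqueue 2, 12, 15 → queue [8, 9, 10, 2, 12, 15]
Visit 8; enqueue 3, 6 → queue [9, 10, 2, 12, 15, 3, 6]
Visit 9; enqueue 11, 14 → queue [10, 2, 12, 15, 3, 6, 11, 14]
Visit 10; enqueue 4, 5, 7 → queue [2, 12, 15, 3, 6, 11, 14, 4, 5, 7]
Visit 2 → queue [12, 15, 3, 6, 11, 14, 4, 5, 7]
Visit 12; enqueue 1 → queue [15, 3, 6, 11, 14, 4, 5, 7, 1]
Visit 15 → queue [3, 6, 11, 14, 4, 5, 7, 1]
Visit 3 → queue [6, 11, 14, 4, 5, 7, 1]
Visit 6 → queue [11, 14, 4, 5, 7, 1]
Visit 11 → queue [14, 4, 5, 7, 1]
Visit 14 → queue [4, 5, 7, 1]
Visit 4 → queue [5, 7, 1]
Visit 5 → queue [7, 1]
Visit 7 → queue [1]
Visit 1 → queue []

13, 0, 8, 9, 10, 2, 12, 15, 3, 6, 11, 14, 4, 5, 7, 1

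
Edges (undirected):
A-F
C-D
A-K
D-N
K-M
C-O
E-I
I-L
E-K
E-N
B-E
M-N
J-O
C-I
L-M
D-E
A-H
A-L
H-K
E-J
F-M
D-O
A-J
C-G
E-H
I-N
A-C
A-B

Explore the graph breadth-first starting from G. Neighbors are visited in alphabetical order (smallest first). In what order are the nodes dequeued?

Visit G; enqueue C → queue [C]
Visit C; enqueue A, D, I, O → queue [A, D, I, O]
Visit A; enqueue B, F, H, J, K, L → queue [D, I, O, B, F, H, J, K, L]
Visit D; enqueue E, N → queue [I, O, B, F, H, J, K, L, E, N]
Visit I → queue [O, B, F, H, J, K, L, E, N]
Visit O → queue [B, F, H, J, K, L, E, N]
Visit B → queue [F, H, J, K, L, E, N]
Visit F; enqueue M → queue [H, J, K, L, E, N, M]
Visit H → queue [J, K, L, E, N, M]
Visit J → queue [K, L, E, N, M]
Visit K → queue [L, E, N, M]
Visit L → queue [E, N, M]
Visit E → queue [N, M]
Visit N → queue [M]
Visit M → queue []

G -> C -> A -> D -> I -> O -> B -> F -> H -> J -> K -> L -> E -> N -> M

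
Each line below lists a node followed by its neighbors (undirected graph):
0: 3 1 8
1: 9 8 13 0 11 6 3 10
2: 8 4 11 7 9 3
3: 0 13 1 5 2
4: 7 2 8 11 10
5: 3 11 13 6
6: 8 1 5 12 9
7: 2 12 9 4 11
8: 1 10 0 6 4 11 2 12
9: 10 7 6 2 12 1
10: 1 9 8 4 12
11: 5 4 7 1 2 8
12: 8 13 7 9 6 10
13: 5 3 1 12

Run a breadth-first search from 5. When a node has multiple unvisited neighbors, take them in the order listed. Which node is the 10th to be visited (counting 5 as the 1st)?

7

Visit 5; enqueue 3, 11, 13, 6 → queue [3, 11, 13, 6]
Visit 3; enqueue 0, 1, 2 → queue [11, 13, 6, 0, 1, 2]
Visit 11; enqueue 4, 7, 8 → queue [13, 6, 0, 1, 2, 4, 7, 8]
Visit 13; enqueue 12 → queue [6, 0, 1, 2, 4, 7, 8, 12]
Visit 6; enqueue 9 → queue [0, 1, 2, 4, 7, 8, 12, 9]
Visit 0 → queue [1, 2, 4, 7, 8, 12, 9]
Visit 1; enqueue 10 → queue [2, 4, 7, 8, 12, 9, 10]
Visit 2 → queue [4, 7, 8, 12, 9, 10]
Visit 4 → queue [7, 8, 12, 9, 10]
Visit 7 → queue [8, 12, 9, 10]
Visit 8 → queue [12, 9, 10]
Visit 12 → queue [9, 10]
Visit 9 → queue [10]
Visit 10 → queue []

Visit order: 5, 3, 11, 13, 6, 0, 1, 2, 4, 7, 8, 12, 9, 10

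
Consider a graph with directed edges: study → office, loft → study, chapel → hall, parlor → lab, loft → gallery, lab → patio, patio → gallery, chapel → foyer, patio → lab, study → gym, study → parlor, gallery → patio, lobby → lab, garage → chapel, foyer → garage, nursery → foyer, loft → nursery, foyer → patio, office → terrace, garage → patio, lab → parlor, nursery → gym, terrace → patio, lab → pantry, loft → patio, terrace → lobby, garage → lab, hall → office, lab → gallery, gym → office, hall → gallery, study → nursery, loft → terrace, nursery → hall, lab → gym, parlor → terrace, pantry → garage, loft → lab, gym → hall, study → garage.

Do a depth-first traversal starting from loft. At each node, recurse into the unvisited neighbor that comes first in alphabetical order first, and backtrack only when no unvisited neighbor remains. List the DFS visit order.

Visit loft
loft → gallery
gallery → patio
patio → lab
lab → gym
gym → hall
hall → office
office → terrace
terrace → lobby
lab → pantry
pantry → garage
garage → chapel
chapel → foyer
lab → parlor
loft → nursery
loft → study

loft, gallery, patio, lab, gym, hall, office, terrace, lobby, pantry, garage, chapel, foyer, parlor, nursery, study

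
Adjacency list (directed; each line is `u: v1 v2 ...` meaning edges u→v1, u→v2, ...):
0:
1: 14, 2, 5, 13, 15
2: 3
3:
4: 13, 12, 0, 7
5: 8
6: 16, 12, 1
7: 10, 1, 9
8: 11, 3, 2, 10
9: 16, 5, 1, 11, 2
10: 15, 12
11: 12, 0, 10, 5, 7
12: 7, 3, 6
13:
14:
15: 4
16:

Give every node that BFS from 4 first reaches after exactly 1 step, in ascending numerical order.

0, 7, 12, 13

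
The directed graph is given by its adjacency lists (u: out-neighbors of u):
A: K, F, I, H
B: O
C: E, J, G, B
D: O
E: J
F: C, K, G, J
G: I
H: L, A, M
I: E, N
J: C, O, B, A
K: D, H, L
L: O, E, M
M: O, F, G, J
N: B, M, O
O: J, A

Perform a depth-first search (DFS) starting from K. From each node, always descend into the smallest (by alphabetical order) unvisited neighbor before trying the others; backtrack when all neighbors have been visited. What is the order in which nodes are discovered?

Visit K
K → D
D → O
O → A
A → F
F → C
C → B
C → E
E → J
C → G
G → I
I → N
N → M
A → H
H → L

K, D, O, A, F, C, B, E, J, G, I, N, M, H, L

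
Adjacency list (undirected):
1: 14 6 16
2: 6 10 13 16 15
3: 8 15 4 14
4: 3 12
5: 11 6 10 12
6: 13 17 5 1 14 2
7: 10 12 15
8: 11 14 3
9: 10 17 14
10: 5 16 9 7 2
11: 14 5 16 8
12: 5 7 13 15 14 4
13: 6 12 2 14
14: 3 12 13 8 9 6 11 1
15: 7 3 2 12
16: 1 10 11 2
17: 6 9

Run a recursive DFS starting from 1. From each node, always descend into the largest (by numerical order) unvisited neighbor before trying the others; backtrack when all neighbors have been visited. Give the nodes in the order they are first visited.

Visit 1
1 → 16
16 → 11
11 → 14
14 → 13
13 → 12
12 → 15
15 → 7
7 → 10
10 → 9
9 → 17
17 → 6
6 → 5
6 → 2
15 → 3
3 → 8
3 → 4

1 16 11 14 13 12 15 7 10 9 17 6 5 2 3 8 4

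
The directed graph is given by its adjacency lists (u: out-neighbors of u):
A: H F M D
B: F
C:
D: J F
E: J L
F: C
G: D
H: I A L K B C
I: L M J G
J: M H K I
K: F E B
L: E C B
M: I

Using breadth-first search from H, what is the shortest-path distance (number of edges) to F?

2

Level 0: H
Level 1: A, B, C, I, K, L
Level 2: D, E, F, G, J, M
F first appears at level 2.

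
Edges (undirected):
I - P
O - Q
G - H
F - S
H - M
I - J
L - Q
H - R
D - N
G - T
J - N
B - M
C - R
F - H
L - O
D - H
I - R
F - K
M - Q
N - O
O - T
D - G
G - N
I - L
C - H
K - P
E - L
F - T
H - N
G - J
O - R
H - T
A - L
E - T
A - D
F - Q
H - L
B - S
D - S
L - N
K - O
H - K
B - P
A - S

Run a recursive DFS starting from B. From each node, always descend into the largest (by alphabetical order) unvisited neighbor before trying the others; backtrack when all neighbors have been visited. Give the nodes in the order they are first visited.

B, S, F, T, O, R, I, P, K, H, N, L, Q, M, E, A, D, G, J, C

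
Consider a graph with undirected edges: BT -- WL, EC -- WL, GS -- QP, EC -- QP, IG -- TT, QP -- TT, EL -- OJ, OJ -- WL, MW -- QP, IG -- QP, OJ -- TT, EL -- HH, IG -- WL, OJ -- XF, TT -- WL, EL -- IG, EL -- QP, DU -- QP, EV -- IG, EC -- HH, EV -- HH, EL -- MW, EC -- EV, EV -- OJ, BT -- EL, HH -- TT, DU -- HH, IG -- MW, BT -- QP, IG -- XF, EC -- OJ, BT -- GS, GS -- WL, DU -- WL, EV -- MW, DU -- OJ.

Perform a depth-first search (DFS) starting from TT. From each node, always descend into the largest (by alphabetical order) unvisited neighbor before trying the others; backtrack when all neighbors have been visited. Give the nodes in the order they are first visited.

TT -> WL -> OJ -> XF -> IG -> QP -> MW -> EV -> HH -> EL -> BT -> GS -> EC -> DU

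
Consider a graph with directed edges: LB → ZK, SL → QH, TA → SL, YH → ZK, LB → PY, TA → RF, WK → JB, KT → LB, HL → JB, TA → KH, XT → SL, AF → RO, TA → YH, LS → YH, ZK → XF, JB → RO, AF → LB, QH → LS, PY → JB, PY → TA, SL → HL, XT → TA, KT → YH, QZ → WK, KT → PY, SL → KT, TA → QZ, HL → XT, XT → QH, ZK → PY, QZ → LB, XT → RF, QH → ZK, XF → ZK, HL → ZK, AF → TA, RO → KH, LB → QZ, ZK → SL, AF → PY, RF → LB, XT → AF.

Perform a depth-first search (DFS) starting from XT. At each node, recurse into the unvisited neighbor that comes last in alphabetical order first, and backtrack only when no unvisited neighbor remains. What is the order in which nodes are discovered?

Visit XT
XT → TA
TA → YH
YH → ZK
ZK → XF
ZK → SL
SL → QH
QH → LS
SL → KT
KT → PY
PY → JB
JB → RO
RO → KH
KT → LB
LB → QZ
QZ → WK
SL → HL
TA → RF
XT → AF

XT, TA, YH, ZK, XF, SL, QH, LS, KT, PY, JB, RO, KH, LB, QZ, WK, HL, RF, AF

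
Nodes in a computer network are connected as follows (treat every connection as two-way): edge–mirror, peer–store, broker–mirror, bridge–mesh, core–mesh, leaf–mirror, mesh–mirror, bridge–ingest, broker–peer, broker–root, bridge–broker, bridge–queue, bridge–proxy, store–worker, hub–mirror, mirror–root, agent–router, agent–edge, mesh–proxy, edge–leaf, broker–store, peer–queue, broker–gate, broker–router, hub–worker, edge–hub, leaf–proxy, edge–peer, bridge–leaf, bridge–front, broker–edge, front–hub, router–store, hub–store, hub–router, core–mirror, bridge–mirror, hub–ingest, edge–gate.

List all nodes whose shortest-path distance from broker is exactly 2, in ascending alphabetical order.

agent, core, front, hub, ingest, leaf, mesh, proxy, queue, worker

Level 0: broker
Level 1: bridge, edge, gate, mirror, peer, root, router, store
Level 2: agent, core, front, hub, ingest, leaf, mesh, proxy, queue, worker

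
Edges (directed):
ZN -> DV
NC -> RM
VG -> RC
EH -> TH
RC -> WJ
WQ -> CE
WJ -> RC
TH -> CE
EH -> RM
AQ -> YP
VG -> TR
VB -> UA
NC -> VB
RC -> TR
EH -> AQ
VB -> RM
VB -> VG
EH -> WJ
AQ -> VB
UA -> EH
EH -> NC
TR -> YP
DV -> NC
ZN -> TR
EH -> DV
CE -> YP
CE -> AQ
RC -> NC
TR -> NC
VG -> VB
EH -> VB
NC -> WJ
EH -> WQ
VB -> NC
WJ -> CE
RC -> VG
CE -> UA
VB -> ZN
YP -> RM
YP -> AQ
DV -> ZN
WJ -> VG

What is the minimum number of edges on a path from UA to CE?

3

Level 0: UA
Level 1: EH
Level 2: AQ, DV, NC, RM, TH, VB, WJ, WQ
Level 3: CE, RC, VG, YP, ZN
Level 4: TR
CE first appears at level 3.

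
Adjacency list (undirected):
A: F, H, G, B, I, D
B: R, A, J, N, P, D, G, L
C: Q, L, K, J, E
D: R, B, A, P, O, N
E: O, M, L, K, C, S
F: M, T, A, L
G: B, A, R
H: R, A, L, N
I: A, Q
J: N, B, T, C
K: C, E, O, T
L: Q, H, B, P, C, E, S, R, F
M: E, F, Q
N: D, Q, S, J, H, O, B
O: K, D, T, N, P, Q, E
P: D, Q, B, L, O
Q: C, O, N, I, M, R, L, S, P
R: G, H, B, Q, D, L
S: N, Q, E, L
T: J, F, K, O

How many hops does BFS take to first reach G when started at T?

3

Level 0: T
Level 1: F, J, K, O
Level 2: A, B, C, D, E, L, M, N, P, Q
Level 3: G, H, I, R, S
G first appears at level 3.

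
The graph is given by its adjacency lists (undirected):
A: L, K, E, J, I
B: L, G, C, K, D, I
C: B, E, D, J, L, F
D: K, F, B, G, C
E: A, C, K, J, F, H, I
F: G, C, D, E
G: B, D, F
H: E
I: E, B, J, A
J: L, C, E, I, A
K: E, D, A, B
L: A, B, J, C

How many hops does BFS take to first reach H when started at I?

Level 0: I
Level 1: A, B, E, J
Level 2: C, D, F, G, H, K, L
H first appears at level 2.

2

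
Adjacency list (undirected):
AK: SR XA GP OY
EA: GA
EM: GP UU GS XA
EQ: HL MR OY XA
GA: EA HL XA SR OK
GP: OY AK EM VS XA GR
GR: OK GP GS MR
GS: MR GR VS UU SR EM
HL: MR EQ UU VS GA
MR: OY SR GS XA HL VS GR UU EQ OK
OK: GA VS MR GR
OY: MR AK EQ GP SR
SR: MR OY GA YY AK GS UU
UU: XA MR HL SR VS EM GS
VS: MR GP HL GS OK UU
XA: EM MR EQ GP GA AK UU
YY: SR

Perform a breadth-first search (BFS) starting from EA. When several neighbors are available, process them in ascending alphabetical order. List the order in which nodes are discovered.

Visit EA; enqueue GA → queue [GA]
Visit GA; enqueue HL, OK, SR, XA → queue [HL, OK, SR, XA]
Visit HL; enqueue EQ, MR, UU, VS → queue [OK, SR, XA, EQ, MR, UU, VS]
Visit OK; enqueue GR → queue [SR, XA, EQ, MR, UU, VS, GR]
Visit SR; enqueue AK, GS, OY, YY → queue [XA, EQ, MR, UU, VS, GR, AK, GS, OY, YY]
Visit XA; enqueue EM, GP → queue [EQ, MR, UU, VS, GR, AK, GS, OY, YY, EM, GP]
Visit EQ → queue [MR, UU, VS, GR, AK, GS, OY, YY, EM, GP]
Visit MR → queue [UU, VS, GR, AK, GS, OY, YY, EM, GP]
Visit UU → queue [VS, GR, AK, GS, OY, YY, EM, GP]
Visit VS → queue [GR, AK, GS, OY, YY, EM, GP]
Visit GR → queue [AK, GS, OY, YY, EM, GP]
Visit AK → queue [GS, OY, YY, EM, GP]
Visit GS → queue [OY, YY, EM, GP]
Visit OY → queue [YY, EM, GP]
Visit YY → queue [EM, GP]
Visit EM → queue [GP]
Visit GP → queue []

EA, GA, HL, OK, SR, XA, EQ, MR, UU, VS, GR, AK, GS, OY, YY, EM, GP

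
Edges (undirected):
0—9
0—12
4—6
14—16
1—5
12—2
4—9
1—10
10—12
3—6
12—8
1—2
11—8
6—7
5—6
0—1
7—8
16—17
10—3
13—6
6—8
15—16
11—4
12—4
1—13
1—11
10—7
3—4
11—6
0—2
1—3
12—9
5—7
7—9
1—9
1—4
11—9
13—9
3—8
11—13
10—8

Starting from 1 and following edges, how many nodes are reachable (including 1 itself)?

14

BFS from 1 visits: 1, 0, 2, 3, 4, 5, 9, 10, 11, 13, 12, 6, 8, 7
Reachable nodes: 14 of 18 total.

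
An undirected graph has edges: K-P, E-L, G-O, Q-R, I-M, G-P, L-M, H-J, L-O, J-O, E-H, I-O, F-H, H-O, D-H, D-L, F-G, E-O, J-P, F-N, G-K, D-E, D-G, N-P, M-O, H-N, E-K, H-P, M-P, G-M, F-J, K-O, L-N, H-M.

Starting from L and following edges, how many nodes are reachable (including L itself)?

13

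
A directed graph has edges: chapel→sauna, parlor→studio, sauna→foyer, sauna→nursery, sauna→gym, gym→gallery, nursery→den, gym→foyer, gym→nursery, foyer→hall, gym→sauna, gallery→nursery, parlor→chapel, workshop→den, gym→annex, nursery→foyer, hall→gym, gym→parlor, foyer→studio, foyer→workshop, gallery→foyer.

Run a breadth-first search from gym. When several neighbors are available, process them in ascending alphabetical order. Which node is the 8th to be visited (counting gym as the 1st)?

Visit gym; enqueue annex, foyer, gallery, nursery, parlor, sauna → queue [annex, foyer, gallery, nursery, parlor, sauna]
Visit annex → queue [foyer, gallery, nursery, parlor, sauna]
Visit foyer; enqueue hall, studio, workshop → queue [gallery, nursery, parlor, sauna, hall, studio, workshop]
Visit gallery → queue [nursery, parlor, sauna, hall, studio, workshop]
Visit nursery; enqueue den → queue [parlor, sauna, hall, studio, workshop, den]
Visit parlor; enqueue chapel → queue [sauna, hall, studio, workshop, den, chapel]
Visit sauna → queue [hall, studio, workshop, den, chapel]
Visit hall → queue [studio, workshop, den, chapel]
Visit studio → queue [workshop, den, chapel]
Visit workshop → queue [den, chapel]
Visit den → queue [chapel]
Visit chapel → queue []

Visit order: gym, annex, foyer, gallery, nursery, parlor, sauna, hall, studio, workshop, den, chapel

hall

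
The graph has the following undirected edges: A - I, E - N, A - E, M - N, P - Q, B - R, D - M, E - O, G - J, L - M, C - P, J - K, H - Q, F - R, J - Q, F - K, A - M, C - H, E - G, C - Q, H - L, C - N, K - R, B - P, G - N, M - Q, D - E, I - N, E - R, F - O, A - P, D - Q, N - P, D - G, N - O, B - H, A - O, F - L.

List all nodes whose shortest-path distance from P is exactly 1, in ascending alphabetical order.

Level 0: P
Level 1: A, B, C, N, Q
Level 2: D, E, G, H, I, J, M, O, R
Level 3: F, K, L

A, B, C, N, Q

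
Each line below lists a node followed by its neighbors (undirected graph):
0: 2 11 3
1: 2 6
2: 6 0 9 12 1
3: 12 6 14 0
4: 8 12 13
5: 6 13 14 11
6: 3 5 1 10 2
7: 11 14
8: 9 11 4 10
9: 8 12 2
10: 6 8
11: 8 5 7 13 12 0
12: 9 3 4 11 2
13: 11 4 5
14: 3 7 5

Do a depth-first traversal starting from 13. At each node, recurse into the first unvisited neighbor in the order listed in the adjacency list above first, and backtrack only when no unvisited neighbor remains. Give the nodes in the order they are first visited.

Visit 13
13 → 11
11 → 8
8 → 9
9 → 12
12 → 3
3 → 6
6 → 5
5 → 14
14 → 7
6 → 1
1 → 2
2 → 0
6 → 10
12 → 4

13 11 8 9 12 3 6 5 14 7 1 2 0 10 4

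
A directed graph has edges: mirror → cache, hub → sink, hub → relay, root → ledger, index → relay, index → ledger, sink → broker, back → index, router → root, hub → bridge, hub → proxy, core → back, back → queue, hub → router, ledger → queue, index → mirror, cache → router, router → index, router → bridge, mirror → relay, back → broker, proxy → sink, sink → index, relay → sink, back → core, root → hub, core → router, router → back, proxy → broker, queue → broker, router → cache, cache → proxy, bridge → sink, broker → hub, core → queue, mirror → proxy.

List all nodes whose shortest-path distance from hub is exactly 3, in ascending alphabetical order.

Level 0: hub
Level 1: bridge, proxy, relay, router, sink
Level 2: back, broker, cache, index, root
Level 3: core, ledger, mirror, queue

core, ledger, mirror, queue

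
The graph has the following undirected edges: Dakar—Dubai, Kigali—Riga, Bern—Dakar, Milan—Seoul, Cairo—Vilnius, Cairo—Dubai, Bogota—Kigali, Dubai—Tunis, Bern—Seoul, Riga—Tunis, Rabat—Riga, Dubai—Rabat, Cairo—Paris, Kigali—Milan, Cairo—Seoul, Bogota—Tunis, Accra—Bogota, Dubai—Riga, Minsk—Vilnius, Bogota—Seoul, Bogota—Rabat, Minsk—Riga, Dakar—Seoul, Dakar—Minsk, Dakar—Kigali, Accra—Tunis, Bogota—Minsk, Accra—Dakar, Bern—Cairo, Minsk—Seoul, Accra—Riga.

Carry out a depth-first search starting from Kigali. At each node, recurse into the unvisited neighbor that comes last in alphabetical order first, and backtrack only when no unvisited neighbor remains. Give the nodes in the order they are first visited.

Visit Kigali
Kigali → Riga
Riga → Tunis
Tunis → Dubai
Dubai → Rabat
Rabat → Bogota
Bogota → Seoul
Seoul → Minsk
Minsk → Vilnius
Vilnius → Cairo
Cairo → Paris
Cairo → Bern
Bern → Dakar
Dakar → Accra
Seoul → Milan

Kigali, Riga, Tunis, Dubai, Rabat, Bogota, Seoul, Minsk, Vilnius, Cairo, Paris, Bern, Dakar, Accra, Milan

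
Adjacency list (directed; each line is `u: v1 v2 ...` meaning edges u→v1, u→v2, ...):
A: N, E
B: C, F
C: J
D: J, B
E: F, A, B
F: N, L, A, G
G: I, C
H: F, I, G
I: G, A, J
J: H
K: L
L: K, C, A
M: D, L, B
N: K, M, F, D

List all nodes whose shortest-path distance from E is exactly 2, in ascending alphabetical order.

Level 0: E
Level 1: A, B, F
Level 2: C, G, L, N
Level 3: D, I, J, K, M
Level 4: H

C, G, L, N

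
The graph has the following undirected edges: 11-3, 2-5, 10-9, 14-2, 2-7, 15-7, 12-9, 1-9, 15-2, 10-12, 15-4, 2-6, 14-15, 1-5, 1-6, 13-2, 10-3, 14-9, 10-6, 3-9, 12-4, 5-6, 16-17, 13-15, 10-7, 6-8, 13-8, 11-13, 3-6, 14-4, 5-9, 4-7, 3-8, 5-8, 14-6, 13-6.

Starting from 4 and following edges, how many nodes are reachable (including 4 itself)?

15

BFS from 4 visits: 4, 7, 12, 14, 15, 2, 10, 9, 6, 13, 5, 3, 1, 8, 11
Reachable nodes: 15 of 17 total.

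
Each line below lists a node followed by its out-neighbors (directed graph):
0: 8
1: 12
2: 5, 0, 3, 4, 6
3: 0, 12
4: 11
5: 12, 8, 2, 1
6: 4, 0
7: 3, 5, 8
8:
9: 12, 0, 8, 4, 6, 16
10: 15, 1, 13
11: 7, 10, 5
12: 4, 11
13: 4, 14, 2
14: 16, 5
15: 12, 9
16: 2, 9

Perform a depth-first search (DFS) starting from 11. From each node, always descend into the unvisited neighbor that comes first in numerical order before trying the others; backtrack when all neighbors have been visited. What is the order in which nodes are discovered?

Visit 11
11 → 5
5 → 1
1 → 12
12 → 4
5 → 2
2 → 0
0 → 8
2 → 3
2 → 6
11 → 7
11 → 10
10 → 13
13 → 14
14 → 16
16 → 9
10 → 15

11 -> 5 -> 1 -> 12 -> 4 -> 2 -> 0 -> 8 -> 3 -> 6 -> 7 -> 10 -> 13 -> 14 -> 16 -> 9 -> 15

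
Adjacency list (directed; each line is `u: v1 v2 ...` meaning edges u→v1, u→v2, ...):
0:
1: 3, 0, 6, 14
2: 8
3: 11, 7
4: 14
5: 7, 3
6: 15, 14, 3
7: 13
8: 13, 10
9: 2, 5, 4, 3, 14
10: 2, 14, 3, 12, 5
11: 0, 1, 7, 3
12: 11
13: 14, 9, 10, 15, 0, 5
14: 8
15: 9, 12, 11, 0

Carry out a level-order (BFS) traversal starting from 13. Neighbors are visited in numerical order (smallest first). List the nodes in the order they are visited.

13 → 0 → 5 → 9 → 10 → 14 → 15 → 3 → 7 → 2 → 4 → 12 → 8 → 11 → 1 → 6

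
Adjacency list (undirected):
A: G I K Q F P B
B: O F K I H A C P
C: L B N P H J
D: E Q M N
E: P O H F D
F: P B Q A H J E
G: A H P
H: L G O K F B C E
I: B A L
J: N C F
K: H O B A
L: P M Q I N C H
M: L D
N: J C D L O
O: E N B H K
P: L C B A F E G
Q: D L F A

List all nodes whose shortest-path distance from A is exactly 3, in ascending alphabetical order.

M, N

Level 0: A
Level 1: B, F, G, I, K, P, Q
Level 2: C, D, E, H, J, L, O
Level 3: M, N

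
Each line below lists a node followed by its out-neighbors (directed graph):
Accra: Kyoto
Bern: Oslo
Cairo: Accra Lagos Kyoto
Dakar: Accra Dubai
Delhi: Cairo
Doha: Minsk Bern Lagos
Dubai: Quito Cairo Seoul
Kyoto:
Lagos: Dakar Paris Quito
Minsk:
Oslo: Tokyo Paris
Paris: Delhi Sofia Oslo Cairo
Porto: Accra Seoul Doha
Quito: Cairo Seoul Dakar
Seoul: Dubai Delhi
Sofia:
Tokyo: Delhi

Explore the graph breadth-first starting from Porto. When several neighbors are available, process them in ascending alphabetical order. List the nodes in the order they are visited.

Porto Accra Doha Seoul Kyoto Bern Lagos Minsk Delhi Dubai Oslo Dakar Paris Quito Cairo Tokyo Sofia

Visit Porto; enqueue Accra, Doha, Seoul → queue [Accra, Doha, Seoul]
Visit Accra; enqueue Kyoto → queue [Doha, Seoul, Kyoto]
Visit Doha; enqueue Bern, Lagos, Minsk → queue [Seoul, Kyoto, Bern, Lagos, Minsk]
Visit Seoul; enqueue Delhi, Dubai → queue [Kyoto, Bern, Lagos, Minsk, Delhi, Dubai]
Visit Kyoto → queue [Bern, Lagos, Minsk, Delhi, Dubai]
Visit Bern; enqueue Oslo → queue [Lagos, Minsk, Delhi, Dubai, Oslo]
Visit Lagos; enqueue Dakar, Paris, Quito → queue [Minsk, Delhi, Dubai, Oslo, Dakar, Paris, Quito]
Visit Minsk → queue [Delhi, Dubai, Oslo, Dakar, Paris, Quito]
Visit Delhi; enqueue Cairo → queue [Dubai, Oslo, Dakar, Paris, Quito, Cairo]
Visit Dubai → queue [Oslo, Dakar, Paris, Quito, Cairo]
Visit Oslo; enqueue Tokyo → queue [Dakar, Paris, Quito, Cairo, Tokyo]
Visit Dakar → queue [Paris, Quito, Cairo, Tokyo]
Visit Paris; enqueue Sofia → queue [Quito, Cairo, Tokyo, Sofia]
Visit Quito → queue [Cairo, Tokyo, Sofia]
Visit Cairo → queue [Tokyo, Sofia]
Visit Tokyo → queue [Sofia]
Visit Sofia → queue []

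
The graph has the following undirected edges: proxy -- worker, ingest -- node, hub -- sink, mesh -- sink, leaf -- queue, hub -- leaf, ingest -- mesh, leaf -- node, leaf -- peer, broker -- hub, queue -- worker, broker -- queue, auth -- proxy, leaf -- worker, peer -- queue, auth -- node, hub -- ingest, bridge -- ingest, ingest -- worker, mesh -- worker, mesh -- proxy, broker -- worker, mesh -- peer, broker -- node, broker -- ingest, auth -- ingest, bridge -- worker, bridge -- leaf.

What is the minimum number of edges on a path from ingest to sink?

Level 0: ingest
Level 1: auth, bridge, broker, hub, mesh, node, worker
Level 2: leaf, peer, proxy, queue, sink
sink first appears at level 2.

2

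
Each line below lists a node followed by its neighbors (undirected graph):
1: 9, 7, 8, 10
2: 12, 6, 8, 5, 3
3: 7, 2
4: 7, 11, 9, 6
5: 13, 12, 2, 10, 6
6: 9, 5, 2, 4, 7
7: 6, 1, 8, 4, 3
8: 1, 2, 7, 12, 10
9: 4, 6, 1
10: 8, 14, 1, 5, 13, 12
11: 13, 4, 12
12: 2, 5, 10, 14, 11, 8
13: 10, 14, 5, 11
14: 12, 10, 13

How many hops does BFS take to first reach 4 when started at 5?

2

Level 0: 5
Level 1: 2, 6, 10, 12, 13
Level 2: 1, 3, 4, 7, 8, 9, 11, 14
4 first appears at level 2.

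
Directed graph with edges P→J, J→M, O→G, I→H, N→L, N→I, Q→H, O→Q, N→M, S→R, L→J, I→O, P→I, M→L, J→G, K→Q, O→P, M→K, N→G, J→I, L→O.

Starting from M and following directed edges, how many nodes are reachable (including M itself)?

10

BFS from M visits: M, L, K, O, J, Q, P, G, I, H
Reachable nodes: 10 of 13 total.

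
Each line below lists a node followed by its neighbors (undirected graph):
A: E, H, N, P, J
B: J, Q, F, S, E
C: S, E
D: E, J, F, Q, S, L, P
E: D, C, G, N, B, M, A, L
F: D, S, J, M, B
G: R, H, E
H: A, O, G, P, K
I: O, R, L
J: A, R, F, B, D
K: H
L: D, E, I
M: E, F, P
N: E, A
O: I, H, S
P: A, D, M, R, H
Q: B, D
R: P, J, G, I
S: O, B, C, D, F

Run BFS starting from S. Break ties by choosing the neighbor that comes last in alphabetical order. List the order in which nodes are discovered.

Visit S; enqueue O, F, D, C, B → queue [O, F, D, C, B]
Visit O; enqueue I, H → queue [F, D, C, B, I, H]
Visit F; enqueue M, J → queue [D, C, B, I, H, M, J]
Visit D; enqueue Q, P, L, E → queue [C, B, I, H, M, J, Q, P, L, E]
Visit C → queue [B, I, H, M, J, Q, P, L, E]
Visit B → queue [I, H, M, J, Q, P, L, E]
Visit I; enqueue R → queue [H, M, J, Q, P, L, E, R]
Visit H; enqueue K, G, A → queue [M, J, Q, P, L, E, R, K, G, A]
Visit M → queue [J, Q, P, L, E, R, K, G, A]
Visit J → queue [Q, P, L, E, R, K, G, A]
Visit Q → queue [P, L, E, R, K, G, A]
Visit P → queue [L, E, R, K, G, A]
Visit L → queue [E, R, K, G, A]
Visit E; enqueue N → queue [R, K, G, A, N]
Visit R → queue [K, G, A, N]
Visit K → queue [G, A, N]
Visit G → queue [A, N]
Visit A → queue [N]
Visit N → queue []

S, O, F, D, C, B, I, H, M, J, Q, P, L, E, R, K, G, A, N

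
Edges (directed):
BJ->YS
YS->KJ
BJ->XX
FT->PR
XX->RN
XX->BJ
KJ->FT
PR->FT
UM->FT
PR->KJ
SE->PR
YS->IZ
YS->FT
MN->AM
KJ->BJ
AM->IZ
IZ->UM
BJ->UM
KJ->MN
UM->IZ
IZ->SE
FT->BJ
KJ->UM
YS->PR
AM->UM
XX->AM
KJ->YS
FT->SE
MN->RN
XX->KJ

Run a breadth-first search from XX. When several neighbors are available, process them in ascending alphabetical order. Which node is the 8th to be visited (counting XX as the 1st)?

Visit XX; enqueue AM, BJ, KJ, RN → queue [AM, BJ, KJ, RN]
Visit AM; enqueue IZ, UM → queue [BJ, KJ, RN, IZ, UM]
Visit BJ; enqueue YS → queue [KJ, RN, IZ, UM, YS]
Visit KJ; enqueue FT, MN → queue [RN, IZ, UM, YS, FT, MN]
Visit RN → queue [IZ, UM, YS, FT, MN]
Visit IZ; enqueue SE → queue [UM, YS, FT, MN, SE]
Visit UM → queue [YS, FT, MN, SE]
Visit YS; enqueue PR → queue [FT, MN, SE, PR]
Visit FT → queue [MN, SE, PR]
Visit MN → queue [SE, PR]
Visit SE → queue [PR]
Visit PR → queue []

Visit order: XX, AM, BJ, KJ, RN, IZ, UM, YS, FT, MN, SE, PR

YS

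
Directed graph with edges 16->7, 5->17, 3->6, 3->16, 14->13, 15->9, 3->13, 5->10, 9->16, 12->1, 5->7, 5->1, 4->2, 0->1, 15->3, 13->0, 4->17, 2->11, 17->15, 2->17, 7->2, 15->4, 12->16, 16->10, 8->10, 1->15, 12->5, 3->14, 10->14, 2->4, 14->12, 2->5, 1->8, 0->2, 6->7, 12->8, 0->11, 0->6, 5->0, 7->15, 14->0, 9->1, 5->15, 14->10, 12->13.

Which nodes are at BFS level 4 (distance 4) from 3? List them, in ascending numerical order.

4, 9, 17

Level 0: 3
Level 1: 6, 13, 14, 16
Level 2: 0, 7, 10, 12
Level 3: 1, 2, 5, 8, 11, 15
Level 4: 4, 9, 17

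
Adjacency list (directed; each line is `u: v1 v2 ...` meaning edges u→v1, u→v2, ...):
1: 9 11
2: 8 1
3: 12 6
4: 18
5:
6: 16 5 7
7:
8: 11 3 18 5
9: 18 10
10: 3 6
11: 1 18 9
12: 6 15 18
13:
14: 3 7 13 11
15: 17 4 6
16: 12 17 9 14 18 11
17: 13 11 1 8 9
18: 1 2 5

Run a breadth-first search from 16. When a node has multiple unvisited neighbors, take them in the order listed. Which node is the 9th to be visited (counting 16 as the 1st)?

15

Visit 16; enqueue 12, 17, 9, 14, 18, 11 → queue [12, 17, 9, 14, 18, 11]
Visit 12; enqueue 6, 15 → queue [17, 9, 14, 18, 11, 6, 15]
Visit 17; enqueue 13, 1, 8 → queue [9, 14, 18, 11, 6, 15, 13, 1, 8]
Visit 9; enqueue 10 → queue [14, 18, 11, 6, 15, 13, 1, 8, 10]
Visit 14; enqueue 3, 7 → queue [18, 11, 6, 15, 13, 1, 8, 10, 3, 7]
Visit 18; enqueue 2, 5 → queue [11, 6, 15, 13, 1, 8, 10, 3, 7, 2, 5]
Visit 11 → queue [6, 15, 13, 1, 8, 10, 3, 7, 2, 5]
Visit 6 → queue [15, 13, 1, 8, 10, 3, 7, 2, 5]
Visit 15; enqueue 4 → queue [13, 1, 8, 10, 3, 7, 2, 5, 4]
Visit 13 → queue [1, 8, 10, 3, 7, 2, 5, 4]
Visit 1 → queue [8, 10, 3, 7, 2, 5, 4]
Visit 8 → queue [10, 3, 7, 2, 5, 4]
Visit 10 → queue [3, 7, 2, 5, 4]
Visit 3 → queue [7, 2, 5, 4]
Visit 7 → queue [2, 5, 4]
Visit 2 → queue [5, 4]
Visit 5 → queue [4]
Visit 4 → queue []

Visit order: 16, 12, 17, 9, 14, 18, 11, 6, 15, 13, 1, 8, 10, 3, 7, 2, 5, 4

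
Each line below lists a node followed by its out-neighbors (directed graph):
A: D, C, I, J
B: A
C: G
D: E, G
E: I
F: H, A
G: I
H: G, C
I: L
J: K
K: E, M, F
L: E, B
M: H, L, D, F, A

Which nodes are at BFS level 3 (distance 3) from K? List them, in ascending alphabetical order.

B, C, G, J

Level 0: K
Level 1: E, F, M
Level 2: A, D, H, I, L
Level 3: B, C, G, J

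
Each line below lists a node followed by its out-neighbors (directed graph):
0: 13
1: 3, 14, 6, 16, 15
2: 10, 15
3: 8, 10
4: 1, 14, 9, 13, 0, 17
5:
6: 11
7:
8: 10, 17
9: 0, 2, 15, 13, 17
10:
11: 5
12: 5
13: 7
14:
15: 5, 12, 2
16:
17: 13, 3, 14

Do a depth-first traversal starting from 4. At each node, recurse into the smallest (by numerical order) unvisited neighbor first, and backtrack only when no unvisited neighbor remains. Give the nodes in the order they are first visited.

4, 0, 13, 7, 1, 3, 8, 10, 17, 14, 6, 11, 5, 15, 2, 12, 16, 9

Visit 4
4 → 0
0 → 13
13 → 7
4 → 1
1 → 3
3 → 8
8 → 10
8 → 17
17 → 14
1 → 6
6 → 11
11 → 5
1 → 15
15 → 2
15 → 12
1 → 16
4 → 9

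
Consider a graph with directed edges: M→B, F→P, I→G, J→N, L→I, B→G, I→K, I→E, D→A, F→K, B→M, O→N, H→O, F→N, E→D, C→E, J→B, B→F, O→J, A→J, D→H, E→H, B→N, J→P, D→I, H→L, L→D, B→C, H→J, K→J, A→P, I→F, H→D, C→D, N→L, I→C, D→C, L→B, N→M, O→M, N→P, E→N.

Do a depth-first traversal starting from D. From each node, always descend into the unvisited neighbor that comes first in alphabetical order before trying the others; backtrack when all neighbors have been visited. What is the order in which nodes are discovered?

D -> A -> J -> B -> C -> E -> H -> L -> I -> F -> K -> N -> M -> P -> G -> O

Visit D
D → A
A → J
J → B
B → C
C → E
E → H
H → L
L → I
I → F
F → K
F → N
N → M
N → P
I → G
H → O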